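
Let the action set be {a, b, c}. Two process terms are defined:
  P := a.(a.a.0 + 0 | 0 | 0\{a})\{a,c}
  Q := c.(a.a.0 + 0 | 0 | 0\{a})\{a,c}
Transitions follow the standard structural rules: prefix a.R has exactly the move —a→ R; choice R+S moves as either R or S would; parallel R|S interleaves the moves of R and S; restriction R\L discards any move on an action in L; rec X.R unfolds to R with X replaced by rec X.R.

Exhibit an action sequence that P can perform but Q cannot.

P's transition system — 2 states:
  m0 = a.(a.a.0 + 0 | 0 | 0\{a})\{a,c} → ··a··> m1
  m1 = (a.a.0 + 0 | 0 | 0\{a})\{a,c} → deadlocked
Q's transition system — 2 states:
  n0 = c.(a.a.0 + 0 | 0 | 0\{a})\{a,c} → ··c··> n1
  n1 = (a.a.0 + 0 | 0 | 0\{a})\{a,c} → deadlocked
Run σ = ⟨a⟩ on P: start {m0}
  [1] a ⇒ {m1}
  P completes σ.
Run σ = ⟨a⟩ on Q: start {n0}
  [1] a ⇒ ∅  — Q cannot continue

a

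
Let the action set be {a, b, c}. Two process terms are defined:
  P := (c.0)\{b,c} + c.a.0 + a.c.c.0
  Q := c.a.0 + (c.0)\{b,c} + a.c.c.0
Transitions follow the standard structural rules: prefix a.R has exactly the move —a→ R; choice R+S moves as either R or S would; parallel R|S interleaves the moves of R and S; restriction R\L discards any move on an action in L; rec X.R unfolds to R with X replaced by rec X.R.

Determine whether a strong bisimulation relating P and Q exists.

P ~ Q

LTS(P): 5 reachable states
  s0 = (c.0)\{b,c} + c.a.0 + a.c.c.0 has moves —a→ s1, —c→ s2
  s1 = c.c.0 has moves —c→ s3
  s2 = a.0 has moves —a→ s4
  s3 = c.0 has moves —c→ s4
  s4 = 0 has moves stopped
LTS(Q): 5 reachable states
  t0 = c.a.0 + (c.0)\{b,c} + a.c.c.0 has moves —a→ t1, —c→ t2
  t1 = c.c.0 has moves —c→ t3
  t2 = a.0 has moves —a→ t4
  t3 = c.0 has moves —c→ t4
  t4 = 0 has moves stopped
Coarsest stable partition (strong bisimilarity classes):
  B0 = {s0, t0}
  B1 = {s1, t1}
  B2 = {s3, t3}
  B3 = {s4, t4}
  B4 = {s2, t2}
s0 ∈ B0, t0 ∈ B0 → same block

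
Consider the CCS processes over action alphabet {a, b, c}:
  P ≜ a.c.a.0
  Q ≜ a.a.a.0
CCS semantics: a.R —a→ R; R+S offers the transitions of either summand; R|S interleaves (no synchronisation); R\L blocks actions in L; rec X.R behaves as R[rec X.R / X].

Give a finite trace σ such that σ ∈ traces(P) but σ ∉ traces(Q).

ac

Reachable graph of P (4 states):
  u0 = a.c.a.0 ⊢ ··a··> u1
  u1 = c.a.0 ⊢ ··c··> u2
  u2 = a.0 ⊢ ··a··> u3
  u3 = 0 ⊢ stopped
Reachable graph of Q (4 states):
  v0 = a.a.a.0 ⊢ ··a··> v1
  v1 = a.a.0 ⊢ ··a··> v2
  v2 = a.0 ⊢ ··a··> v3
  v3 = 0 ⊢ stopped
Executing ac from P (initial set {u0}):
  after a @ step 1: {u1}
  after c @ step 2: {u2}
  P completes σ.
Executing ac from Q (initial set {v0}):
  after a @ step 1: {v1}
  after c @ step 2: ∅  — Q cannot continue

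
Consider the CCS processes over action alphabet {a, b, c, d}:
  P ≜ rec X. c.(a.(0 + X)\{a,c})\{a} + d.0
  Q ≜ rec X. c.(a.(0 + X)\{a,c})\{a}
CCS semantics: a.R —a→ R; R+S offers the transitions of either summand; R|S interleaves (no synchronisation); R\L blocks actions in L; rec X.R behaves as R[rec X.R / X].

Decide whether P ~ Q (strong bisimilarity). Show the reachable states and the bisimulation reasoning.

NO

Reachable graph of P (3 states):
  m0 = rec X. c.(a.(0 + X)\{a,c})\{a} + d.0 ⊢ —c→ m1, —d→ m2
  m1 = (a.(0 + (rec X. c.(a.(0 + X)\{a,c})\{a} + d.0))\{a,c})\{a} ⊢ ∅
  m2 = 0 ⊢ ∅
Reachable graph of Q (2 states):
  n0 = rec X. c.(a.(0 + X)\{a,c})\{a} ⊢ —c→ n1
  n1 = (a.(0 + (rec X. c.(a.(0 + X)\{a,c})\{a}))\{a,c})\{a} ⊢ ∅
Coarsest stable partition (strong bisimilarity classes):
  B0 = {m0}
  B1 = {m1, m2, n1}
  B2 = {n0}
m0 ∈ B0, n0 ∈ B2 → different blocks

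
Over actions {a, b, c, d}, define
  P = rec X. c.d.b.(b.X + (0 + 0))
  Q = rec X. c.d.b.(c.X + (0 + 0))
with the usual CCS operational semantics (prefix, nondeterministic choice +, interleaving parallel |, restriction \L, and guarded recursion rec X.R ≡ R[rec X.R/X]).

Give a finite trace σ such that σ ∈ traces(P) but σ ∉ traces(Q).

cdbb

LTS(P): 4 reachable states
  u0 = rec X. c.d.b.(b.X + (0 + 0)) has moves ··c··> u1
  u1 = d.b.(b.(rec X. c.d.b.(b.X + (0 + 0))) + (0 + 0)) has moves ··d··> u2
  u2 = b.(b.(rec X. c.d.b.(b.X + (0 + 0))) + (0 + 0)) has moves ··b··> u3
  u3 = b.(rec X. c.d.b.(b.X + (0 + 0))) + (0 + 0) has moves ··b··> u0
LTS(Q): 4 reachable states
  v0 = rec X. c.d.b.(c.X + (0 + 0)) has moves ··c··> v1
  v1 = d.b.(c.(rec X. c.d.b.(c.X + (0 + 0))) + (0 + 0)) has moves ··d··> v2
  v2 = b.(c.(rec X. c.d.b.(c.X + (0 + 0))) + (0 + 0)) has moves ··b··> v3
  v3 = c.(rec X. c.d.b.(c.X + (0 + 0))) + (0 + 0) has moves ··c··> v0
Trace ⟨cdbb⟩ through P, begin at {u0}:
  step 1 (c): {u1}
  step 2 (d): {u2}
  step 3 (b): {u3}
  step 4 (b): {u0}
  P completes σ.
Trace ⟨cdbb⟩ through Q, begin at {v0}:
  step 1 (c): {v1}
  step 2 (d): {v2}
  step 3 (b): {v3}
  step 4 (b): ∅ (Q stuck)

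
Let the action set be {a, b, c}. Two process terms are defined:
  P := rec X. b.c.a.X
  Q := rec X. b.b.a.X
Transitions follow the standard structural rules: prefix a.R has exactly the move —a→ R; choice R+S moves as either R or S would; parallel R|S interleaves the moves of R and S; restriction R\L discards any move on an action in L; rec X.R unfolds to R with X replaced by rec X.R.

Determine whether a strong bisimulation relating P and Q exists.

not bisimilar

Reachable graph of P (3 states):
  s0 = rec X. b.c.a.X | --b--▸ s1
  s1 = c.a.(rec X. b.c.a.X) | --c--▸ s2
  s2 = a.(rec X. b.c.a.X) | --a--▸ s0
Reachable graph of Q (3 states):
  t0 = rec X. b.b.a.X | --b--▸ t1
  t1 = b.a.(rec X. b.b.a.X) | --b--▸ t2
  t2 = a.(rec X. b.b.a.X) | --a--▸ t0
Partition-refinement fixed point:
  B0 = {s0}
  B1 = {s1}
  B2 = {s2}
  B3 = {t0}
  B4 = {t1}
  B5 = {t2}
s0 ∈ B0, t0 ∈ B3 → different blocks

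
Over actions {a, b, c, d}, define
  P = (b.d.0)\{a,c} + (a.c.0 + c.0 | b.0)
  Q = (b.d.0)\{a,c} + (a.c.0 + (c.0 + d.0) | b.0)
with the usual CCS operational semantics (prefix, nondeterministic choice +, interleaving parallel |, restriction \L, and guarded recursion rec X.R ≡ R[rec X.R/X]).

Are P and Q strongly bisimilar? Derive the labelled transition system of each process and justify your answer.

P's transition system — 8 states:
  s0 = (b.d.0)\{a,c} + (a.c.0 + c.0 | b.0) ⊢ =a=> s1, =b=> s2, =b=> s3, =c=> s4
  s1 = c.0 ⊢ =c=> s5
  s2 = (d.0)\{a,c} ⊢ =d=> s6
  s3 = c.0 | 0 ⊢ =c=> s7
  s4 = 0 | b.0 ⊢ =b=> s7
  s5 = 0 ⊢ ·
  s6 = 0\{a,c} ⊢ ·
  s7 = 0 | 0 ⊢ ·
Q's transition system — 8 states:
  t0 = (b.d.0)\{a,c} + (a.c.0 + (c.0 + d.0) | b.0) ⊢ =a=> t1, =b=> t2, =b=> t3, =c=> t4, =d=> t4
  t1 = c.0 ⊢ =c=> t5
  t2 = (c.0 + d.0) | 0 ⊢ =c=> t6, =d=> t6
  t3 = (d.0)\{a,c} ⊢ =d=> t7
  t4 = 0 | b.0 ⊢ =b=> t6
  t5 = 0 ⊢ ·
  t6 = 0 | 0 ⊢ ·
  t7 = 0\{a,c} ⊢ ·
Coarsest stable partition (strong bisimilarity classes):
  B0 = {s0}
  B1 = {s1, s3, t1}
  B2 = {s5, s6, s7, t5, t6, t7}
  B3 = {s4, t4}
  B4 = {s2, t3}
  B5 = {t0}
  B6 = {t2}
s0 ∈ B0, t0 ∈ B5 → different blocks

P ≁ Q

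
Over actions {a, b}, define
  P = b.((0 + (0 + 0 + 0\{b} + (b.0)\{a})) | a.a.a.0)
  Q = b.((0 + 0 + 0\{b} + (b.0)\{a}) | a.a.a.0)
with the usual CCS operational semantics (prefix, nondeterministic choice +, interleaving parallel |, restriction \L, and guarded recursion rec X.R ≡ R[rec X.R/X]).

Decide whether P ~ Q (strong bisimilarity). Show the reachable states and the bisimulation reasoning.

YES

Reachable graph of P (9 states):
  s0 = b.((0 + (0 + 0 + 0\{b} + (b.0)\{a})) | a.a.a.0) has moves -b-> s1
  s1 = (0 + (0 + 0 + 0\{b} + (b.0)\{a})) | a.a.a.0 has moves -a-> s2, -b-> s3
  s2 = (0 + (0 + 0 + 0\{b} + (b.0)\{a})) | a.a.0 has moves -a-> s4, -b-> s5
  s3 = 0\{a} | a.a.a.0 has moves -a-> s5
  s4 = (0 + (0 + 0 + 0\{b} + (b.0)\{a})) | a.0 has moves -a-> s6, -b-> s7
  s5 = 0\{a} | a.a.0 has moves -a-> s7
  s6 = (0 + (0 + 0 + 0\{b} + (b.0)\{a})) | 0 has moves -b-> s8
  s7 = 0\{a} | a.0 has moves -a-> s8
  s8 = 0\{a} | 0 has moves (no moves)
Reachable graph of Q (9 states):
  t0 = b.((0 + 0 + 0\{b} + (b.0)\{a}) | a.a.a.0) has moves -b-> t1
  t1 = (0 + 0 + 0\{b} + (b.0)\{a}) | a.a.a.0 has moves -a-> t2, -b-> t3
  t2 = (0 + 0 + 0\{b} + (b.0)\{a}) | a.a.0 has moves -a-> t4, -b-> t5
  t3 = 0\{a} | a.a.a.0 has moves -a-> t5
  t4 = (0 + 0 + 0\{b} + (b.0)\{a}) | a.0 has moves -a-> t6, -b-> t7
  t5 = 0\{a} | a.a.0 has moves -a-> t7
  t6 = (0 + 0 + 0\{b} + (b.0)\{a}) | 0 has moves -b-> t8
  t7 = 0\{a} | a.0 has moves -a-> t8
  t8 = 0\{a} | 0 has moves (no moves)
Partition-refinement fixed point:
  B0 = {s0, t0}
  B1 = {s1, t1}
  B2 = {s3, t3}
  B3 = {s5, t5}
  B4 = {s7, t7}
  B5 = {s8, t8}
  B6 = {s2, t2}
  B7 = {s4, t4}
  B8 = {s6, t6}
s0 ∈ B0, t0 ∈ B0 → same block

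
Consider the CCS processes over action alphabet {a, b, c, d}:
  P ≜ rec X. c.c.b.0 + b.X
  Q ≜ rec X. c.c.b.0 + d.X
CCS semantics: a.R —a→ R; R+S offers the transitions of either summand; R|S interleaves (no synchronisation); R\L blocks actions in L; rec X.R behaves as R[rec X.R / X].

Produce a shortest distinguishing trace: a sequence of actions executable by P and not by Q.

Reachable graph of P (4 states):
  p0 = rec X. c.c.b.0 + b.X ⊢ ··b··> p0, ··c··> p1
  p1 = c.b.0 ⊢ ··c··> p2
  p2 = b.0 ⊢ ··b··> p3
  p3 = 0 ⊢ ∅
Reachable graph of Q (4 states):
  q0 = rec X. c.c.b.0 + d.X ⊢ ··c··> q1, ··d··> q0
  q1 = c.b.0 ⊢ ··c··> q2
  q2 = b.0 ⊢ ··b··> q3
  q3 = 0 ⊢ ∅
Trace ⟨b⟩ through P, begin at {p0}:
  after b @ step 1: {p0}
  ✓ P
Trace ⟨b⟩ through Q, begin at {q0}:
  after b @ step 1: no successor for Q

b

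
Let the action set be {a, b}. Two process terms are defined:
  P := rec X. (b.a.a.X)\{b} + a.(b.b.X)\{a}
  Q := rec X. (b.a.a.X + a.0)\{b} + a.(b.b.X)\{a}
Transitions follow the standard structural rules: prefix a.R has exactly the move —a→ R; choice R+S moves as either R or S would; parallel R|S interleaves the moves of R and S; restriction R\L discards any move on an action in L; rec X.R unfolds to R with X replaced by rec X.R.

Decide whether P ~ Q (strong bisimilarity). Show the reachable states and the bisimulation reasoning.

NO

LTS(P): 4 reachable states
  s0 = rec X. (b.a.a.X)\{b} + a.(b.b.X)\{a} | ··a··> s1
  s1 = (b.b.(rec X. (b.a.a.X)\{b} + a.(b.b.X)\{a}))\{a} | ··b··> s2
  s2 = (b.(rec X. (b.a.a.X)\{b} + a.(b.b.X)\{a}))\{a} | ··b··> s3
  s3 = (rec X. (b.a.a.X)\{b} + a.(b.b.X)\{a})\{a} | ·
LTS(Q): 5 reachable states
  t0 = rec X. (b.a.a.X + a.0)\{b} + a.(b.b.X)\{a} | ··a··> t1, ··a··> t2
  t1 = (b.b.(rec X. (b.a.a.X + a.0)\{b} + a.(b.b.X)\{a}))\{a} | ··b··> t3
  t2 = 0\{b} | ·
  t3 = (b.(rec X. (b.a.a.X + a.0)\{b} + a.(b.b.X)\{a}))\{a} | ··b··> t4
  t4 = (rec X. (b.a.a.X + a.0)\{b} + a.(b.b.X)\{a})\{a} | ·
Coarsest stable partition (strong bisimilarity classes):
  B0 = {s0}
  B1 = {s1, t1}
  B2 = {s2, t3}
  B3 = {s3, t2, t4}
  B4 = {t0}
s0 ∈ B0, t0 ∈ B4 → different blocks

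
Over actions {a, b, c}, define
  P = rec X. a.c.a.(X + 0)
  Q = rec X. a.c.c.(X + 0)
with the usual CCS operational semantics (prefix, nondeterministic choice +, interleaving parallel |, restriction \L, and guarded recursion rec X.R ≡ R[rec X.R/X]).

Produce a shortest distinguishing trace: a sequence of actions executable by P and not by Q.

aca

LTS(P): 4 reachable states
  s0 = rec X. a.c.a.(X + 0) has moves --a--▸ s1
  s1 = c.a.((rec X. a.c.a.(X + 0)) + 0) has moves --c--▸ s2
  s2 = a.((rec X. a.c.a.(X + 0)) + 0) has moves --a--▸ s3
  s3 = (rec X. a.c.a.(X + 0)) + 0 has moves --a--▸ s1
LTS(Q): 4 reachable states
  t0 = rec X. a.c.c.(X + 0) has moves --a--▸ t1
  t1 = c.c.((rec X. a.c.c.(X + 0)) + 0) has moves --c--▸ t2
  t2 = c.((rec X. a.c.c.(X + 0)) + 0) has moves --c--▸ t3
  t3 = (rec X. a.c.c.(X + 0)) + 0 has moves --a--▸ t1
Executing aca from P (initial set {s0}):
  step 1 (a): {s1}
  step 2 (c): {s2}
  step 3 (a): {s3}
  — P admits the full trace.
Executing aca from Q (initial set {t0}):
  step 1 (a): {t1}
  step 2 (c): {t2}
  step 3 (a): ∅  — Q cannot continue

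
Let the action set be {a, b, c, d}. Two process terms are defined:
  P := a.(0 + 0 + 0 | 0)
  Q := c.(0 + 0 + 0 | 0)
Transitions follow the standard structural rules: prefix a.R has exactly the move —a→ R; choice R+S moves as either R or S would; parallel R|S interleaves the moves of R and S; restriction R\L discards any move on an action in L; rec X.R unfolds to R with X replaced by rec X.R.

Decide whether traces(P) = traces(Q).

traces(P) ≠ traces(Q) — witness ⟨a⟩

P's transition system — 2 states:
  m0 = a.(0 + 0 + 0 | 0) has moves —a→ m1
  m1 = 0 + 0 + 0 | 0 has moves deadlocked
Q's transition system — 2 states:
  n0 = c.(0 + 0 + 0 | 0) has moves —c→ n1
  n1 = 0 + 0 + 0 | 0 has moves deadlocked
Run σ = ⟨a⟩ on P: start {m0}
  after a @ step 1: {m1}
  P completes σ.
Run σ = ⟨a⟩ on Q: start {n0}
  after a @ step 1: no successor for Q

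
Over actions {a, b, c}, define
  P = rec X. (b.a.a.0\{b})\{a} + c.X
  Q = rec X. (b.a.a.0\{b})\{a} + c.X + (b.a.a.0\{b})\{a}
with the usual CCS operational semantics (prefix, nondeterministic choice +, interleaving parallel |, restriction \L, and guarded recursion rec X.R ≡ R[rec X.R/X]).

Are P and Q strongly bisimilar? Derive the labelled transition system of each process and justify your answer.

LTS(P): 2 reachable states
  s0 = rec X. (b.a.a.0\{b})\{a} + c.X has moves —b→ s1, —c→ s0
  s1 = (a.a.0\{b})\{a} has moves ·
LTS(Q): 2 reachable states
  t0 = rec X. (b.a.a.0\{b})\{a} + c.X + (b.a.a.0\{b})\{a} has moves —b→ t1, —c→ t0
  t1 = (a.a.0\{b})\{a} has moves ·
Partition-refinement fixed point:
  B0 = {s0, t0}
  B1 = {s1, t1}
s0 ∈ B0, t0 ∈ B0 → same block

bisimilar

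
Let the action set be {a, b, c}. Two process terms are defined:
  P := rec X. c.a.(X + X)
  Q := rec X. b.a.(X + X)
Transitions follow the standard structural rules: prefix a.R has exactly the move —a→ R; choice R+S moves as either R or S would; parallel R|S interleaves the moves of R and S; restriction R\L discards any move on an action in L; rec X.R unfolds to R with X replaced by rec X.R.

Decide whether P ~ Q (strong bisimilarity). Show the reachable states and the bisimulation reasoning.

P ≁ Q

P's transition system — 3 states:
  u0 = rec X. c.a.(X + X) | —c→ u1
  u1 = a.((rec X. c.a.(X + X)) + (rec X. c.a.(X + X))) | —a→ u2
  u2 = (rec X. c.a.(X + X)) + (rec X. c.a.(X + X)) | —c→ u1
Q's transition system — 3 states:
  v0 = rec X. b.a.(X + X) | —b→ v1
  v1 = a.((rec X. b.a.(X + X)) + (rec X. b.a.(X + X))) | —a→ v2
  v2 = (rec X. b.a.(X + X)) + (rec X. b.a.(X + X)) | —b→ v1
Bisimilarity quotient blocks:
  B0 = {u0, u2}
  B1 = {u1}
  B2 = {v0, v2}
  B3 = {v1}
u0 ∈ B0, v0 ∈ B2 → different blocks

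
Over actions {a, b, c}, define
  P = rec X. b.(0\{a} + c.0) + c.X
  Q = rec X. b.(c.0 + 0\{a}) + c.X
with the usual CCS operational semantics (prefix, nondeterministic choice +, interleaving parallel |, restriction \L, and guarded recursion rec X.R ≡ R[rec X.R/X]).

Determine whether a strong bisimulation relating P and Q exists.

P ~ Q

P's transition system — 3 states:
  u0 = rec X. b.(0\{a} + c.0) + c.X | --b--▸ u1, --c--▸ u0
  u1 = 0\{a} + c.0 | --c--▸ u2
  u2 = 0 | ∅
Q's transition system — 3 states:
  v0 = rec X. b.(c.0 + 0\{a}) + c.X | --b--▸ v1, --c--▸ v0
  v1 = c.0 + 0\{a} | --c--▸ v2
  v2 = 0 | ∅
Bisimilarity quotient blocks:
  B0 = {u0, v0}
  B1 = {u1, v1}
  B2 = {u2, v2}
u0 ∈ B0, v0 ∈ B0 → same block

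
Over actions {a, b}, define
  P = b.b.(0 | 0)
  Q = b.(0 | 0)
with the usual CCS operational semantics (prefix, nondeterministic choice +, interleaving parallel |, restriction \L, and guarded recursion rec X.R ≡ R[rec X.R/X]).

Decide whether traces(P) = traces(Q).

trace-distinct — witness ⟨bb⟩

LTS(P): 3 reachable states
  p0 = b.b.(0 | 0) → =b=> p1
  p1 = b.(0 | 0) → =b=> p2
  p2 = 0 | 0 → deadlocked
LTS(Q): 2 reachable states
  q0 = b.(0 | 0) → =b=> q1
  q1 = 0 | 0 → deadlocked
Trace ⟨bb⟩ through P, begin at {p0}:
  after b @ step 1: {p1}
  after b @ step 2: {p2}
  — P admits the full trace.
Trace ⟨bb⟩ through Q, begin at {q0}:
  after b @ step 1: {q1}
  after b @ step 2: no successor for Q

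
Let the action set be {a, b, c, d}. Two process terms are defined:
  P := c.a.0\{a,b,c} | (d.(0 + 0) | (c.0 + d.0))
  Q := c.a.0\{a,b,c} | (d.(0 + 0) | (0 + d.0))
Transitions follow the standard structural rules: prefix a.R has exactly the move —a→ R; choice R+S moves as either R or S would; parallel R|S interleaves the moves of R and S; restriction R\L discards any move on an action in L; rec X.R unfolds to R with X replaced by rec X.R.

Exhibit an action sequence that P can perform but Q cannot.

LTS(P): 12 reachable states
  p0 = c.a.0\{a,b,c} | (d.(0 + 0) | (c.0 + d.0)) → ··c··> p1, ··c··> p2, ··d··> p2, ··d··> p3
  p1 = a.0\{a,b,c} | (d.(0 + 0) | (c.0 + d.0)) → ··a··> p4, ··c··> p5, ··d··> p5, ··d··> p6
  p2 = c.a.0\{a,b,c} | (d.(0 + 0) | 0) → ··c··> p5, ··d··> p7
  p3 = c.a.0\{a,b,c} | ((0 + 0) | (c.0 + d.0)) → ··c··> p6, ··c··> p7, ··d··> p7
  p4 = 0\{a,b,c} | (d.(0 + 0) | (c.0 + d.0)) → ··c··> p8, ··d··> p8, ··d··> p9
  p5 = a.0\{a,b,c} | (d.(0 + 0) | 0) → ··a··> p8, ··d··> p10
  p6 = a.0\{a,b,c} | ((0 + 0) | (c.0 + d.0)) → ··a··> p9, ··c··> p10, ··d··> p10
  p7 = c.a.0\{a,b,c} | ((0 + 0) | 0) → ··c··> p10
  p8 = 0\{a,b,c} | (d.(0 + 0) | 0) → ··d··> p11
  p9 = 0\{a,b,c} | ((0 + 0) | (c.0 + d.0)) → ··c··> p11, ··d··> p11
  p10 = a.0\{a,b,c} | ((0 + 0) | 0) → ··a··> p11
  p11 = 0\{a,b,c} | ((0 + 0) | 0) → (no moves)
LTS(Q): 12 reachable states
  q0 = c.a.0\{a,b,c} | (d.(0 + 0) | (0 + d.0)) → ··c··> q1, ··d··> q2, ··d··> q3
  q1 = a.0\{a,b,c} | (d.(0 + 0) | (0 + d.0)) → ··a··> q4, ··d··> q5, ··d··> q6
  q2 = c.a.0\{a,b,c} | ((0 + 0) | (0 + d.0)) → ··c··> q5, ··d··> q7
  q3 = c.a.0\{a,b,c} | (d.(0 + 0) | 0) → ··c··> q6, ··d··> q7
  q4 = 0\{a,b,c} | (d.(0 + 0) | (0 + d.0)) → ··d··> q8, ··d··> q9
  q5 = a.0\{a,b,c} | ((0 + 0) | (0 + d.0)) → ··a··> q8, ··d··> q10
  q6 = a.0\{a,b,c} | (d.(0 + 0) | 0) → ··a··> q9, ··d··> q10
  q7 = c.a.0\{a,b,c} | ((0 + 0) | 0) → ··c··> q10
  q8 = 0\{a,b,c} | ((0 + 0) | (0 + d.0)) → ··d··> q11
  q9 = 0\{a,b,c} | (d.(0 + 0) | 0) → ··d··> q11
  q10 = a.0\{a,b,c} | ((0 + 0) | 0) → ··a··> q11
  q11 = 0\{a,b,c} | ((0 + 0) | 0) → (no moves)
Executing cc from P (initial set {p0}):
  [1] c ⇒ {p1, p2}
  [2] c ⇒ {p5}
  — P admits the full trace.
Executing cc from Q (initial set {q0}):
  [1] c ⇒ {q1}
  [2] c ⇒ no successor for Q

cc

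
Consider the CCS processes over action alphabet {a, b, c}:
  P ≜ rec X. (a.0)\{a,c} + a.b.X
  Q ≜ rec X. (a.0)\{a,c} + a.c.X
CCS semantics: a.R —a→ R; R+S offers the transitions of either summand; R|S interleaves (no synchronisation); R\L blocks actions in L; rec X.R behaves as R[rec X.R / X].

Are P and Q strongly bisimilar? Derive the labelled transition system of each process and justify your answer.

Reachable graph of P (2 states):
  m0 = rec X. (a.0)\{a,c} + a.b.X has moves -a-> m1
  m1 = b.(rec X. (a.0)\{a,c} + a.b.X) has moves -b-> m0
Reachable graph of Q (2 states):
  n0 = rec X. (a.0)\{a,c} + a.c.X has moves -a-> n1
  n1 = c.(rec X. (a.0)\{a,c} + a.c.X) has moves -c-> n0
Coarsest stable partition (strong bisimilarity classes):
  B0 = {m0}
  B1 = {m1}
  B2 = {n0}
  B3 = {n1}
m0 ∈ B0, n0 ∈ B2 → different blocks

NO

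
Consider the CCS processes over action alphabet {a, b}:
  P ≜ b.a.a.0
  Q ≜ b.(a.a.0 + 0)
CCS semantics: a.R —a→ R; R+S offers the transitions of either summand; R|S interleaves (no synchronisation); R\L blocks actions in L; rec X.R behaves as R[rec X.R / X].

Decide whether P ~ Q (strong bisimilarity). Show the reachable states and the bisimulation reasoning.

Reachable graph of P (4 states):
  m0 = b.a.a.0 → ··b··> m1
  m1 = a.a.0 → ··a··> m2
  m2 = a.0 → ··a··> m3
  m3 = 0 → ∅
Reachable graph of Q (4 states):
  n0 = b.(a.a.0 + 0) → ··b··> n1
  n1 = a.a.0 + 0 → ··a··> n2
  n2 = a.0 → ··a··> n3
  n3 = 0 → ∅
Bisimilarity quotient blocks:
  B0 = {m0, n0}
  B1 = {m1, n1}
  B2 = {m2, n2}
  B3 = {m3, n3}
m0 ∈ B0, n0 ∈ B0 → same block

bisimilar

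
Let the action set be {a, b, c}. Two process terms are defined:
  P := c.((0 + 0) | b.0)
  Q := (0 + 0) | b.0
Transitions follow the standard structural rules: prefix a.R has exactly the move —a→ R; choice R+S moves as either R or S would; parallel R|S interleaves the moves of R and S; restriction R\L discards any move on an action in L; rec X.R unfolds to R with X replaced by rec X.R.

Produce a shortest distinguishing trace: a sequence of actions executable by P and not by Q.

LTS(P): 3 reachable states
  s0 = c.((0 + 0) | b.0) :: ··c··> s1
  s1 = (0 + 0) | b.0 :: ··b··> s2
  s2 = (0 + 0) | 0 :: ·
LTS(Q): 2 reachable states
  t0 = (0 + 0) | b.0 :: ··b··> t1
  t1 = (0 + 0) | 0 :: ·
Trace ⟨c⟩ through P, begin at {s0}:
  step 1 (c): {s1}
  — P admits the full trace.
Trace ⟨c⟩ through Q, begin at {t0}:
  step 1 (c): no successor for Q

c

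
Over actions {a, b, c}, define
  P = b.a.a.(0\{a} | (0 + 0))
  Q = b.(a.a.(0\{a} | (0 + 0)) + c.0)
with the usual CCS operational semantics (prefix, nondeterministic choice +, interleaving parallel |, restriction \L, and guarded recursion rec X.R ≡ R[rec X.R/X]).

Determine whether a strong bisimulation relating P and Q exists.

P ≁ Q

P's transition system — 4 states:
  s0 = b.a.a.(0\{a} | (0 + 0)) has moves --b--▸ s1
  s1 = a.a.(0\{a} | (0 + 0)) has moves --a--▸ s2
  s2 = a.(0\{a} | (0 + 0)) has moves --a--▸ s3
  s3 = 0\{a} | (0 + 0) has moves ·
Q's transition system — 5 states:
  t0 = b.(a.a.(0\{a} | (0 + 0)) + c.0) has moves --b--▸ t1
  t1 = a.a.(0\{a} | (0 + 0)) + c.0 has moves --a--▸ t2, --c--▸ t3
  t2 = a.(0\{a} | (0 + 0)) has moves --a--▸ t4
  t3 = 0 has moves ·
  t4 = 0\{a} | (0 + 0) has moves ·
Coarsest stable partition (strong bisimilarity classes):
  B0 = {s0}
  B1 = {s1}
  B2 = {s2, t2}
  B3 = {s3, t3, t4}
  B4 = {t0}
  B5 = {t1}
s0 ∈ B0, t0 ∈ B4 → different blocks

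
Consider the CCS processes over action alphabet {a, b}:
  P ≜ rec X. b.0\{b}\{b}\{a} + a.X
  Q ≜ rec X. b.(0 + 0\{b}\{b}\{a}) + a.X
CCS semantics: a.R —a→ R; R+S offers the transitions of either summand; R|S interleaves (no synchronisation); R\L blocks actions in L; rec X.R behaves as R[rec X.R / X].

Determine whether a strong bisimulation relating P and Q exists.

YES

LTS(P): 2 reachable states
  s0 = rec X. b.0\{b}\{b}\{a} + a.X → ··a··> s0, ··b··> s1
  s1 = 0\{b}\{b}\{a} → ·
LTS(Q): 2 reachable states
  t0 = rec X. b.(0 + 0\{b}\{b}\{a}) + a.X → ··a··> t0, ··b··> t1
  t1 = 0 + 0\{b}\{b}\{a} → ·
Coarsest stable partition (strong bisimilarity classes):
  B0 = {s0, t0}
  B1 = {s1, t1}
s0 ∈ B0, t0 ∈ B0 → same block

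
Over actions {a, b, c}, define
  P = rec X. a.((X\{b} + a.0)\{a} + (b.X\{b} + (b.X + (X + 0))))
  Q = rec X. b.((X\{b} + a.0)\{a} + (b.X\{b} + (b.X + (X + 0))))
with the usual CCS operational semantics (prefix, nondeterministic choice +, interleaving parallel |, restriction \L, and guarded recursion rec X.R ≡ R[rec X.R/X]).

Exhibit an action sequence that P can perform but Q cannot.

a

LTS(P): 4 reachable states
  m0 = rec X. a.((X\{b} + a.0)\{a} + (b.X\{b} + (b.X + (X + 0)))) :: -a-> m1
  m1 = ((rec X. a.((X\{b} + a.0)\{a} + (b.X\{b} + (b.X + (X + 0)))))\{b} + a.0)\{a} + (b.(rec X. a.((X\{b} + a.0)\{a} + (b.X\{b} + (b.X + (X + 0)))))\{b} + (b.(rec X. a.((X\{b} + a.0)\{a} + (b.X\{b} + (b.X + (X + 0))))) + ((rec X. a.((X\{b} + a.0)\{a} + (b.X\{b} + (b.X + (X + 0))))) + 0))) :: -a-> m1, -b-> m0, -b-> m2
  m2 = (rec X. a.((X\{b} + a.0)\{a} + (b.X\{b} + (b.X + (X + 0)))))\{b} :: -a-> m3
  m3 = (((rec X. a.((X\{b} + a.0)\{a} + (b.X\{b} + (b.X + (X + 0)))))\{b} + a.0)\{a} + (b.(rec X. a.((X\{b} + a.0)\{a} + (b.X\{b} + (b.X + (X + 0)))))\{b} + (b.(rec X. a.((X\{b} + a.0)\{a} + (b.X\{b} + (b.X + (X + 0))))) + ((rec X. a.((X\{b} + a.0)\{a} + (b.X\{b} + (b.X + (X + 0))))) + 0))))\{b} :: -a-> m3
LTS(Q): 3 reachable states
  n0 = rec X. b.((X\{b} + a.0)\{a} + (b.X\{b} + (b.X + (X + 0)))) :: -b-> n1
  n1 = ((rec X. b.((X\{b} + a.0)\{a} + (b.X\{b} + (b.X + (X + 0)))))\{b} + a.0)\{a} + (b.(rec X. b.((X\{b} + a.0)\{a} + (b.X\{b} + (b.X + (X + 0)))))\{b} + (b.(rec X. b.((X\{b} + a.0)\{a} + (b.X\{b} + (b.X + (X + 0))))) + ((rec X. b.((X\{b} + a.0)\{a} + (b.X\{b} + (b.X + (X + 0))))) + 0))) :: -b-> n0, -b-> n1, -b-> n2
  n2 = (rec X. b.((X\{b} + a.0)\{a} + (b.X\{b} + (b.X + (X + 0)))))\{b} :: deadlocked
Run σ = ⟨a⟩ on P: start {m0}
  [1] a ⇒ {m1}
  — P admits the full trace.
Run σ = ⟨a⟩ on Q: start {n0}
  [1] a ⇒ no successor for Q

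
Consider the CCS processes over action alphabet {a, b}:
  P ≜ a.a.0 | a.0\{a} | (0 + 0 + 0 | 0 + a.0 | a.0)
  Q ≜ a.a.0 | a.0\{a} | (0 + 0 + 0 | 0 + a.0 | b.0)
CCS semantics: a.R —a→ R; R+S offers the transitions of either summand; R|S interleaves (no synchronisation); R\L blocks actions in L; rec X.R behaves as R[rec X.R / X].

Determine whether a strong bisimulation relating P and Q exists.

P ≁ Q

Reachable graph of P (24 states):
  u0 = a.a.0 | a.0\{a} | (0 + 0 + 0 | 0 + a.0 | a.0) | ··a··> u1, ··a··> u2, ··a··> u3, ··a··> u4
  u1 = a.0 | a.0\{a} | (0 + 0 + 0 | 0 + a.0 | a.0) | ··a··> u5, ··a··> u6, ··a··> u7, ··a··> u8
  u2 = a.a.0 | 0\{a} | (0 + 0 + 0 | 0 + a.0 | a.0) | ··a··> u10, ··a··> u6, ··a··> u9
  u3 = a.a.0 | a.0\{a} | (0 | a.0) | ··a··> u11, ··a··> u7, ··a··> u9
  u4 = a.a.0 | a.0\{a} | (a.0 | 0) | ··a··> u10, ··a··> u11, ··a··> u8
  u5 = 0 | a.0\{a} | (0 + 0 + 0 | 0 + a.0 | a.0) | ··a··> u12, ··a··> u13, ··a··> u14
  u6 = a.0 | 0\{a} | (0 + 0 + 0 | 0 + a.0 | a.0) | ··a··> u12, ··a··> u15, ··a··> u16
  u7 = a.0 | a.0\{a} | (0 | a.0) | ··a··> u13, ··a··> u15, ··a··> u17
  u8 = a.0 | a.0\{a} | (a.0 | 0) | ··a··> u14, ··a··> u16, ··a··> u17
  u9 = a.a.0 | 0\{a} | (0 | a.0) | ··a··> u15, ··a··> u18
  u10 = a.a.0 | 0\{a} | (a.0 | 0) | ··a··> u16, ··a··> u18
  u11 = a.a.0 | a.0\{a} | (0 | 0) | ··a··> u17, ··a··> u18
  u12 = 0 | 0\{a} | (0 + 0 + 0 | 0 + a.0 | a.0) | ··a··> u19, ··a··> u20
  u13 = 0 | a.0\{a} | (0 | a.0) | ··a··> u19, ··a··> u21
  u14 = 0 | a.0\{a} | (a.0 | 0) | ··a··> u20, ··a··> u21
  u15 = a.0 | 0\{a} | (0 | a.0) | ··a··> u19, ··a··> u22
  u16 = a.0 | 0\{a} | (a.0 | 0) | ··a··> u20, ··a··> u22
  u17 = a.0 | a.0\{a} | (0 | 0) | ··a··> u21, ··a··> u22
  u18 = a.a.0 | 0\{a} | (0 | 0) | ··a··> u22
  u19 = 0 | 0\{a} | (0 | a.0) | ··a··> u23
  u20 = 0 | 0\{a} | (a.0 | 0) | ··a··> u23
  u21 = 0 | a.0\{a} | (0 | 0) | ··a··> u23
  u22 = a.0 | 0\{a} | (0 | 0) | ··a··> u23
  u23 = 0 | 0\{a} | (0 | 0) | deadlocked
Reachable graph of Q (24 states):
  v0 = a.a.0 | a.0\{a} | (0 + 0 + 0 | 0 + a.0 | b.0) | ··a··> v1, ··a··> v2, ··a··> v3, ··b··> v4
  v1 = a.0 | a.0\{a} | (0 + 0 + 0 | 0 + a.0 | b.0) | ··a··> v5, ··a··> v6, ··a··> v7, ··b··> v8
  v2 = a.a.0 | 0\{a} | (0 + 0 + 0 | 0 + a.0 | b.0) | ··a··> v6, ··a··> v9, ··b··> v10
  v3 = a.a.0 | a.0\{a} | (0 | b.0) | ··a··> v7, ··a··> v9, ··b··> v11
  v4 = a.a.0 | a.0\{a} | (a.0 | 0) | ··a··> v10, ··a··> v11, ··a··> v8
  v5 = 0 | a.0\{a} | (0 + 0 + 0 | 0 + a.0 | b.0) | ··a··> v12, ··a··> v13, ··b··> v14
  v6 = a.0 | 0\{a} | (0 + 0 + 0 | 0 + a.0 | b.0) | ··a··> v12, ··a··> v15, ··b··> v16
  v7 = a.0 | a.0\{a} | (0 | b.0) | ··a··> v13, ··a··> v15, ··b··> v17
  v8 = a.0 | a.0\{a} | (a.0 | 0) | ··a··> v14, ··a··> v16, ··a··> v17
  v9 = a.a.0 | 0\{a} | (0 | b.0) | ··a··> v15, ··b··> v18
  v10 = a.a.0 | 0\{a} | (a.0 | 0) | ··a··> v16, ··a··> v18
  v11 = a.a.0 | a.0\{a} | (0 | 0) | ··a··> v17, ··a··> v18
  v12 = 0 | 0\{a} | (0 + 0 + 0 | 0 + a.0 | b.0) | ··a··> v19, ··b··> v20
  v13 = 0 | a.0\{a} | (0 | b.0) | ··a··> v19, ··b··> v21
  v14 = 0 | a.0\{a} | (a.0 | 0) | ··a··> v20, ··a··> v21
  v15 = a.0 | 0\{a} | (0 | b.0) | ··a··> v19, ··b··> v22
  v16 = a.0 | 0\{a} | (a.0 | 0) | ··a··> v20, ··a··> v22
  v17 = a.0 | a.0\{a} | (0 | 0) | ··a··> v21, ··a··> v22
  v18 = a.a.0 | 0\{a} | (0 | 0) | ··a··> v22
  v19 = 0 | 0\{a} | (0 | b.0) | ··b··> v23
  v20 = 0 | 0\{a} | (a.0 | 0) | ··a··> v23
  v21 = 0 | a.0\{a} | (0 | 0) | ··a··> v23
  v22 = a.0 | 0\{a} | (0 | 0) | ··a··> v23
  v23 = 0 | 0\{a} | (0 | 0) | deadlocked
Bisimilarity quotient blocks:
  B0 = {u0}
  B1 = {u1, u2, u3, u4, v4}
  B2 = {u10, u11, u5, u6, u7, u8, u9, v10, v11, v8}
  B3 = {u12, u13, u14, u15, u16, u17, u18, v14, v16, v17, v18}
  B4 = {u19, u20, u21, u22, v20, v21, v22}
  B5 = {u23, v23}
  B6 = {v0}
  B7 = {v1, v2, v3}
  B8 = {v5, v6, v7, v9}
  B9 = {v12, v13, v15}
  B10 = {v19}
u0 ∈ B0, v0 ∈ B6 → different blocks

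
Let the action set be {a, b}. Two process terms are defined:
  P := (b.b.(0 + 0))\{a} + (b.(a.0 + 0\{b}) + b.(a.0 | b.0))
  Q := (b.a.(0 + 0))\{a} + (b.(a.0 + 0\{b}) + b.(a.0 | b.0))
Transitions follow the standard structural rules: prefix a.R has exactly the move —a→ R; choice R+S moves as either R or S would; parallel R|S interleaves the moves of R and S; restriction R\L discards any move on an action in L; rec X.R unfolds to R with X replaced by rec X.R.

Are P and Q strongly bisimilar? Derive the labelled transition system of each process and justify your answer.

P's transition system — 9 states:
  s0 = (b.b.(0 + 0))\{a} + (b.(a.0 + 0\{b}) + b.(a.0 | b.0)) → =b=> s1, =b=> s2, =b=> s3
  s1 = (b.(0 + 0))\{a} → =b=> s4
  s2 = a.0 + 0\{b} → =a=> s5
  s3 = a.0 | b.0 → =a=> s6, =b=> s7
  s4 = (0 + 0)\{a} → ·
  s5 = 0 → ·
  s6 = 0 | b.0 → =b=> s8
  s7 = a.0 | 0 → =a=> s8
  s8 = 0 | 0 → ·
Q's transition system — 8 states:
  t0 = (b.a.(0 + 0))\{a} + (b.(a.0 + 0\{b}) + b.(a.0 | b.0)) → =b=> t1, =b=> t2, =b=> t3
  t1 = (a.(0 + 0))\{a} → ·
  t2 = a.0 + 0\{b} → =a=> t4
  t3 = a.0 | b.0 → =a=> t5, =b=> t6
  t4 = 0 → ·
  t5 = 0 | b.0 → =b=> t7
  t6 = a.0 | 0 → =a=> t7
  t7 = 0 | 0 → ·
Bisimilarity quotient blocks:
  B0 = {s0}
  B1 = {s2, s7, t2, t6}
  B2 = {s4, s5, s8, t1, t4, t7}
  B3 = {s1, s6, t5}
  B4 = {s3, t3}
  B5 = {t0}
s0 ∈ B0, t0 ∈ B5 → different blocks

NO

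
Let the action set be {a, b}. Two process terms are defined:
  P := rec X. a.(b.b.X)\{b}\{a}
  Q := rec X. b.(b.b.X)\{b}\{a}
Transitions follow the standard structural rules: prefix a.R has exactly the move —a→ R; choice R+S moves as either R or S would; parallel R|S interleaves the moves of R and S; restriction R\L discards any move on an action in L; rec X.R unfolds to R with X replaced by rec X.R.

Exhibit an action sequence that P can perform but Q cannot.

P's transition system — 2 states:
  u0 = rec X. a.(b.b.X)\{b}\{a} has moves -a-> u1
  u1 = (b.b.(rec X. a.(b.b.X)\{b}\{a}))\{b}\{a} has moves ·
Q's transition system — 2 states:
  v0 = rec X. b.(b.b.X)\{b}\{a} has moves -b-> v1
  v1 = (b.b.(rec X. b.(b.b.X)\{b}\{a}))\{b}\{a} has moves ·
Trace ⟨a⟩ through P, begin at {u0}:
  step 1 (a): {u1}
  P completes σ.
Trace ⟨a⟩ through Q, begin at {v0}:
  step 1 (a): no successor for Q

a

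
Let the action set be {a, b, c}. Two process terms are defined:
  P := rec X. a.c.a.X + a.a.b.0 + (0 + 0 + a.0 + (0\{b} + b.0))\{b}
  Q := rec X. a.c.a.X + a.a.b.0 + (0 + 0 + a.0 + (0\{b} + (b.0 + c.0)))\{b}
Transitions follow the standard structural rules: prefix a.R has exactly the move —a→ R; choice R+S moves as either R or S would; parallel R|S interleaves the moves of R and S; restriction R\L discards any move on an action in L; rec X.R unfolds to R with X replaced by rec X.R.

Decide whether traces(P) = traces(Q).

P's transition system — 7 states:
  u0 = rec X. a.c.a.X + a.a.b.0 + (0 + 0 + a.0 + (0\{b} + b.0))\{b} :: =a=> u1, =a=> u2, =a=> u3
  u1 = 0\{b} :: stopped
  u2 = a.b.0 :: =a=> u4
  u3 = c.a.(rec X. a.c.a.X + a.a.b.0 + (0 + 0 + a.0 + (0\{b} + b.0))\{b}) :: =c=> u5
  u4 = b.0 :: =b=> u6
  u5 = a.(rec X. a.c.a.X + a.a.b.0 + (0 + 0 + a.0 + (0\{b} + b.0))\{b}) :: =a=> u0
  u6 = 0 :: stopped
Q's transition system — 7 states:
  v0 = rec X. a.c.a.X + a.a.b.0 + (0 + 0 + a.0 + (0\{b} + (b.0 + c.0)))\{b} :: =a=> v1, =a=> v2, =a=> v3, =c=> v1
  v1 = 0\{b} :: stopped
  v2 = a.b.0 :: =a=> v4
  v3 = c.a.(rec X. a.c.a.X + a.a.b.0 + (0 + 0 + a.0 + (0\{b} + (b.0 + c.0)))\{b}) :: =c=> v5
  v4 = b.0 :: =b=> v6
  v5 = a.(rec X. a.c.a.X + a.a.b.0 + (0 + 0 + a.0 + (0\{b} + (b.0 + c.0)))\{b}) :: =a=> v0
  v6 = 0 :: stopped
Executing c from Q (initial set {v0}):
  after c @ step 1: {v1}
  Q completes σ.
Executing c from P (initial set {u0}):
  after c @ step 1: no successor for P

NO — witness ⟨c⟩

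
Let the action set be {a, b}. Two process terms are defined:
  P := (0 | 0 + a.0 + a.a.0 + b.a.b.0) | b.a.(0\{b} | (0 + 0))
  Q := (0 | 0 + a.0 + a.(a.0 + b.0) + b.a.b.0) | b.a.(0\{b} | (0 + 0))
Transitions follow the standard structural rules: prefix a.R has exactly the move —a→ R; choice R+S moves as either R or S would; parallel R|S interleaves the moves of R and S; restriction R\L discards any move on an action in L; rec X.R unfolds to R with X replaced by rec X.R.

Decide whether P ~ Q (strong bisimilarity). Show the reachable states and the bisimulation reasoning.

P's transition system — 15 states:
  u0 = (0 | 0 + a.0 + a.a.0 + b.a.b.0) | b.a.(0\{b} | (0 + 0)) → ··a··> u1, ··a··> u2, ··b··> u3, ··b··> u4
  u1 = 0 | b.a.(0\{b} | (0 + 0)) → ··b··> u5
  u2 = a.0 | b.a.(0\{b} | (0 + 0)) → ··a··> u1, ··b··> u6
  u3 = (0 | 0 + a.0 + a.a.0 + b.a.b.0) | a.(0\{b} | (0 + 0)) → ··a··> u5, ··a··> u6, ··a··> u7, ··b··> u8
  u4 = a.b.0 | b.a.(0\{b} | (0 + 0)) → ··a··> u9, ··b··> u8
  u5 = 0 | a.(0\{b} | (0 + 0)) → ··a··> u10
  u6 = a.0 | a.(0\{b} | (0 + 0)) → ··a··> u11, ··a··> u5
  u7 = (0 | 0 + a.0 + a.a.0 + b.a.b.0) | (0\{b} | (0 + 0)) → ··a··> u10, ··a··> u11, ··b··> u12
  u8 = a.b.0 | a.(0\{b} | (0 + 0)) → ··a··> u12, ··a··> u13
  u9 = b.0 | b.a.(0\{b} | (0 + 0)) → ··b··> u1, ··b··> u13
  u10 = 0 | (0\{b} | (0 + 0)) → stopped
  u11 = a.0 | (0\{b} | (0 + 0)) → ··a··> u10
  u12 = a.b.0 | (0\{b} | (0 + 0)) → ··a··> u14
  u13 = b.0 | a.(0\{b} | (0 + 0)) → ··a··> u14, ··b··> u5
  u14 = b.0 | (0\{b} | (0 + 0)) → ··b··> u10
Q's transition system — 15 states:
  v0 = (0 | 0 + a.0 + a.(a.0 + b.0) + b.a.b.0) | b.a.(0\{b} | (0 + 0)) → ··a··> v1, ··a··> v2, ··b··> v3, ··b··> v4
  v1 = (a.0 + b.0) | b.a.(0\{b} | (0 + 0)) → ··a··> v2, ··b··> v2, ··b··> v5
  v2 = 0 | b.a.(0\{b} | (0 + 0)) → ··b··> v6
  v3 = (0 | 0 + a.0 + a.(a.0 + b.0) + b.a.b.0) | a.(0\{b} | (0 + 0)) → ··a··> v5, ··a··> v6, ··a··> v7, ··b··> v8
  v4 = a.b.0 | b.a.(0\{b} | (0 + 0)) → ··a··> v9, ··b··> v8
  v5 = (a.0 + b.0) | a.(0\{b} | (0 + 0)) → ··a··> v10, ··a··> v6, ··b··> v6
  v6 = 0 | a.(0\{b} | (0 + 0)) → ··a··> v11
  v7 = (0 | 0 + a.0 + a.(a.0 + b.0) + b.a.b.0) | (0\{b} | (0 + 0)) → ··a··> v10, ··a··> v11, ··b··> v12
  v8 = a.b.0 | a.(0\{b} | (0 + 0)) → ··a··> v12, ··a··> v13
  v9 = b.0 | b.a.(0\{b} | (0 + 0)) → ··b··> v13, ··b··> v2
  v10 = (a.0 + b.0) | (0\{b} | (0 + 0)) → ··a··> v11, ··b··> v11
  v11 = 0 | (0\{b} | (0 + 0)) → stopped
  v12 = a.b.0 | (0\{b} | (0 + 0)) → ··a··> v14
  v13 = b.0 | a.(0\{b} | (0 + 0)) → ··a··> v14, ··b··> v6
  v14 = b.0 | (0\{b} | (0 + 0)) → ··b··> v11
Bisimilarity quotient blocks:
  B0 = {u0}
  B1 = {u4, v4}
  B2 = {u9, v9}
  B3 = {u1, v2}
  B4 = {u11, u5, v6}
  B5 = {u10, v11}
  B6 = {u13, v13}
  B7 = {u14, v14}
  B8 = {u8, v8}
  B9 = {u12, v12}
  B10 = {u3}
  B11 = {u6}
  B12 = {u7}
  B13 = {u2}
  B14 = {v0}
  B15 = {v1}
  B16 = {v5}
  B17 = {v10}
  B18 = {v3}
  B19 = {v7}
u0 ∈ B0, v0 ∈ B14 → different blocks

P ≁ Q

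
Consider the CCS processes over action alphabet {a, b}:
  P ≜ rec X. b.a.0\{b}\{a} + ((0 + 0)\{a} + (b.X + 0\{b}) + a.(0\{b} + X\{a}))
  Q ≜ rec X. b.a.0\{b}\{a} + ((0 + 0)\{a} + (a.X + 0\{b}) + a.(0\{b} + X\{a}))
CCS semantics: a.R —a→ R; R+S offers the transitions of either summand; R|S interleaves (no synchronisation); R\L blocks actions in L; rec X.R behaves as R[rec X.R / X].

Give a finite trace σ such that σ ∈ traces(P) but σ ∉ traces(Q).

bb

Reachable graph of P (6 states):
  s0 = rec X. b.a.0\{b}\{a} + ((0 + 0)\{a} + (b.X + 0\{b}) + a.(0\{b} + X\{a})) has moves -a-> s1, -b-> s0, -b-> s2
  s1 = 0\{b} + (rec X. b.a.0\{b}\{a} + ((0 + 0)\{a} + (b.X + 0\{b}) + a.(0\{b} + X\{a})))\{a} has moves -b-> s3, -b-> s4
  s2 = a.0\{b}\{a} has moves -a-> s5
  s3 = (a.0\{b}\{a})\{a} has moves stopped
  s4 = (rec X. b.a.0\{b}\{a} + ((0 + 0)\{a} + (b.X + 0\{b}) + a.(0\{b} + X\{a})))\{a} has moves -b-> s3, -b-> s4
  s5 = 0\{b}\{a} has moves stopped
Reachable graph of Q (5 states):
  t0 = rec X. b.a.0\{b}\{a} + ((0 + 0)\{a} + (a.X + 0\{b}) + a.(0\{b} + X\{a})) has moves -a-> t0, -a-> t1, -b-> t2
  t1 = 0\{b} + (rec X. b.a.0\{b}\{a} + ((0 + 0)\{a} + (a.X + 0\{b}) + a.(0\{b} + X\{a})))\{a} has moves -b-> t3
  t2 = a.0\{b}\{a} has moves -a-> t4
  t3 = (a.0\{b}\{a})\{a} has moves stopped
  t4 = 0\{b}\{a} has moves stopped
Executing bb from P (initial set {s0}):
  step 1 (b): {s0, s2}
  step 2 (b): {s0, s2}
  P completes σ.
Executing bb from Q (initial set {t0}):
  step 1 (b): {t2}
  step 2 (b): ∅ (Q stuck)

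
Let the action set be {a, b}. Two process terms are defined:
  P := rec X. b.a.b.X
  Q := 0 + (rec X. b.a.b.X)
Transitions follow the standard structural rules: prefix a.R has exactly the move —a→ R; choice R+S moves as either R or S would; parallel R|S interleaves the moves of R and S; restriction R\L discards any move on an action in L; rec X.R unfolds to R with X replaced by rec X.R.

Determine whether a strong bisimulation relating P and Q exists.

bisimilar

P's transition system — 3 states:
  m0 = rec X. b.a.b.X → ··b··> m1
  m1 = a.b.(rec X. b.a.b.X) → ··a··> m2
  m2 = b.(rec X. b.a.b.X) → ··b··> m0
Q's transition system — 4 states:
  n0 = 0 + (rec X. b.a.b.X) → ··b··> n1
  n1 = a.b.(rec X. b.a.b.X) → ··a··> n2
  n2 = b.(rec X. b.a.b.X) → ··b··> n3
  n3 = rec X. b.a.b.X → ··b··> n1
Coarsest stable partition (strong bisimilarity classes):
  B0 = {m0, n0, n3}
  B1 = {m1, n1}
  B2 = {m2, n2}
m0 ∈ B0, n0 ∈ B0 → same block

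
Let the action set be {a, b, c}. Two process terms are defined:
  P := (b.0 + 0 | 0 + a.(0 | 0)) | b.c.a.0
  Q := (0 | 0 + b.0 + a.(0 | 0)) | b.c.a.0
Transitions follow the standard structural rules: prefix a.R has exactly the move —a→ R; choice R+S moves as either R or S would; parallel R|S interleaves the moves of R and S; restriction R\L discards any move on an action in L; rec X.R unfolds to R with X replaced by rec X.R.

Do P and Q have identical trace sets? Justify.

LTS(P): 12 reachable states
  m0 = (b.0 + 0 | 0 + a.(0 | 0)) | b.c.a.0 ⊢ --a--▸ m1, --b--▸ m2, --b--▸ m3
  m1 = 0 | 0 | b.c.a.0 ⊢ --b--▸ m4
  m2 = (b.0 + 0 | 0 + a.(0 | 0)) | c.a.0 ⊢ --a--▸ m4, --b--▸ m5, --c--▸ m6
  m3 = 0 | b.c.a.0 ⊢ --b--▸ m5
  m4 = 0 | 0 | c.a.0 ⊢ --c--▸ m7
  m5 = 0 | c.a.0 ⊢ --c--▸ m8
  m6 = (b.0 + 0 | 0 + a.(0 | 0)) | a.0 ⊢ --a--▸ m7, --a--▸ m9, --b--▸ m8
  m7 = 0 | 0 | a.0 ⊢ --a--▸ m10
  m8 = 0 | a.0 ⊢ --a--▸ m11
  m9 = (b.0 + 0 | 0 + a.(0 | 0)) | 0 ⊢ --a--▸ m10, --b--▸ m11
  m10 = 0 | 0 | 0 ⊢ (no moves)
  m11 = 0 | 0 ⊢ (no moves)
LTS(Q): 12 reachable states
  n0 = (0 | 0 + b.0 + a.(0 | 0)) | b.c.a.0 ⊢ --a--▸ n1, --b--▸ n2, --b--▸ n3
  n1 = 0 | 0 | b.c.a.0 ⊢ --b--▸ n4
  n2 = (0 | 0 + b.0 + a.(0 | 0)) | c.a.0 ⊢ --a--▸ n4, --b--▸ n5, --c--▸ n6
  n3 = 0 | b.c.a.0 ⊢ --b--▸ n5
  n4 = 0 | 0 | c.a.0 ⊢ --c--▸ n7
  n5 = 0 | c.a.0 ⊢ --c--▸ n8
  n6 = (0 | 0 + b.0 + a.(0 | 0)) | a.0 ⊢ --a--▸ n7, --a--▸ n9, --b--▸ n8
  n7 = 0 | 0 | a.0 ⊢ --a--▸ n10
  n8 = 0 | a.0 ⊢ --a--▸ n11
  n9 = (0 | 0 + b.0 + a.(0 | 0)) | 0 ⊢ --a--▸ n10, --b--▸ n11
  n10 = 0 | 0 | 0 ⊢ (no moves)
  n11 = 0 | 0 ⊢ (no moves)
Bisimilarity quotient blocks:
  B0 = {m0, n0}
  B1 = {m1, m3, n1, n3}
  B2 = {m4, m5, n4, n5}
  B3 = {m7, m8, n7, n8}
  B4 = {m10, m11, n10, n11}
  B5 = {m2, n2}
  B6 = {m6, n6}
  B7 = {m9, n9}
m0 ∈ B0, n0 ∈ B0 → same block
Bisimilar ⇒ trace-equivalent.

YES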